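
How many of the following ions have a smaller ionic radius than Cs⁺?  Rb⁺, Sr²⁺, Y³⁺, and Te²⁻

3

Y³⁺: 36 e⁻, Z=39, Sr²⁺: 36 e⁻, Z=38, Rb⁺: 36 e⁻, Z=37, Cs⁺: 54 e⁻, Z=55, Te²⁻: 54 e⁻, Z=52. Y³⁺ < Sr²⁺ (both 36 e⁻, Z=39>38); Sr²⁺ < Rb⁺ (isoelectronic, higher Z=38 is smaller); Rb⁺ < Cs⁺ (same group, 1 shell fewer); Cs⁺ < Te²⁻ (both 54 e⁻, Z=55>52).
Ordering all of them (including Cs⁺) by radius gives Y³⁺ < Sr²⁺ < Rb⁺ < Cs⁺ < Te²⁻. So 3 are smaller.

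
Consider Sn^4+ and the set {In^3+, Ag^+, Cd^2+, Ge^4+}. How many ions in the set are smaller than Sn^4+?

1

Work out protons and electrons: Ge^4+ has 28 e⁻ (Z=32), Sn^4+ has 46 e⁻ (Z=50), In^3+ has 46 e⁻ (Z=49), Cd^2+ has 46 e⁻ (Z=48), Ag^+ has 46 e⁻ (Z=47). Ge^4+ < Sn^4+ (same group, period 4 vs 5); Sn^4+ < In^3+ (isoelectronic, higher Z=50 is smaller); In^3+ < Cd^2+ (both 46 e⁻, Z=49>48); Cd^2+ < Ag^+ (isoelectronic, higher Z=48 is smaller).
Overall: Ge^4+ < Sn^4+ < In^3+ < Cd^2+ < Ag^+. Sn^4+ has 1 below it and 3 above. Count: 1.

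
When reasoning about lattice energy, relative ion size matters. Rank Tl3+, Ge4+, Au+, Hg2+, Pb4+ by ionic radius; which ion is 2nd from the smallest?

Pb4+

Work out protons and electrons: Ge4+: 28 e⁻, Z=32, Pb4+: 78 e⁻, Z=82, Tl3+: 78 e⁻, Z=81, Hg2+: 78 e⁻, Z=80, Au+: 78 e⁻, Z=79. Ge4+ < Pb4+ (same group, 2 shells fewer); Pb4+ < Tl3+ (isoelectronic, higher Z=82 is smaller); Tl3+ < Hg2+ (isoelectronic, higher Z=81 is smaller); Hg2+ < Au+ (isoelectronic, higher Z=80 is smaller).
That gives Ge4+ < Pb4+ < Tl3+ < Hg2+ < Au+. From the smallest end, number 2 is Pb4+.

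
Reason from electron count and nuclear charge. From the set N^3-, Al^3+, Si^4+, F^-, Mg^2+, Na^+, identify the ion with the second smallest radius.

Al^3+

Isoelectronic series (10 e⁻ each). Size is set by nuclear charge: more protons means a smaller ion. Si^4+ (Z=14), Al^3+ (Z=13), Mg^2+ (Z=12), Na^+ (Z=11), F^- (Z=9), N^3- (Z=7).
Full ascending order: Si^4+ < Al^3+ < Mg^2+ < Na^+ < F^- < N^3-. Counting from the smallest, position 2 is Al^3+.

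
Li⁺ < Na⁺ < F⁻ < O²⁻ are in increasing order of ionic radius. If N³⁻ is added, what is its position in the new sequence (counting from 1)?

Li⁺ has 2 e⁻ (Z=3), Na⁺ has 10 e⁻ (Z=11), F⁻ has 10 e⁻ (Z=9), O²⁻ has 10 e⁻ (Z=8), N³⁻ has 10 e⁻ (Z=7). Li⁺ < Na⁺ (same group, 1 shell fewer); Na⁺ < F⁻ (both 10 e⁻, Z=11>9); F⁻ < O²⁻ (both 10 e⁻, Z=9>8); O²⁻ < N³⁻ (isoelectronic, higher Z=8 is smaller).
Merged order: Li⁺ < Na⁺ < F⁻ < O²⁻ < N³⁻ — N³⁻ is number 5.

5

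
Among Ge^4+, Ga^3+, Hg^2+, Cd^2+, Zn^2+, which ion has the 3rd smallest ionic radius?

Zn^2+

Electron counts and nuclear charges: Ge^4+: 28 e⁻, Z=32, Ga^3+: 28 e⁻, Z=31, Zn^2+: 28 e⁻, Z=30, Cd^2+: 46 e⁻, Z=48, Hg^2+: 78 e⁻, Z=80. Ge^4+ < Ga^3+ (both 28 e⁻, Z=32>31); Ga^3+ < Zn^2+ (isoelectronic, higher Z=31 is smaller); Zn^2+ < Cd^2+ (same group, 1 shell fewer); Cd^2+ < Hg^2+ (same group, period 5 vs 6).
Ordering: Ge^4+ < Ga^3+ < Zn^2+ < Cd^2+ < Hg^2+. The 3rd smallest is Zn^2+.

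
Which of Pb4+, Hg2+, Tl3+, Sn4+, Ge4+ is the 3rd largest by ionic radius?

Pb4+

Tabulating Z and e⁻: Ge4+ has 28 e⁻ (Z=32), Sn4+ has 46 e⁻ (Z=50), Pb4+ has 78 e⁻ (Z=82), Tl3+ has 78 e⁻ (Z=81), Hg2+ has 78 e⁻ (Z=80). Ge4+ < Sn4+ (same group, 1 shell fewer); Sn4+ < Pb4+ (same group, period 5 vs 6); Pb4+ < Tl3+ (isoelectronic, higher Z=82 is smaller); Tl3+ < Hg2+ (both 78 e⁻, Z=81>80).
Full ascending order: Ge4+ < Sn4+ < Pb4+ < Tl3+ < Hg2+. Counting from the largest, position 3 is Pb4+.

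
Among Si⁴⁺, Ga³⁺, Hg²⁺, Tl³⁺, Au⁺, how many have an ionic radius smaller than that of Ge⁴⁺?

Tabulating Z and e⁻: Si⁴⁺ has 10 e⁻ (Z=14), Ge⁴⁺ has 28 e⁻ (Z=32), Ga³⁺ has 28 e⁻ (Z=31), Tl³⁺ has 78 e⁻ (Z=81), Hg²⁺ has 78 e⁻ (Z=80), Au⁺ has 78 e⁻ (Z=79). Si⁴⁺ < Ge⁴⁺ (same group, period 3 vs 4); Ge⁴⁺ < Ga³⁺ (isoelectronic, higher Z=32 is smaller); Ga³⁺ < Tl³⁺ (same group, period 4 vs 6); Tl³⁺ < Hg²⁺ (isoelectronic, higher Z=81 is smaller); Hg²⁺ < Au⁺ (both 78 e⁻, Z=80>79).
Ordering all of them (including Ge⁴⁺) by radius gives Si⁴⁺ < Ge⁴⁺ < Ga³⁺ < Tl³⁺ < Hg²⁺ < Au⁺. Count: 1.

1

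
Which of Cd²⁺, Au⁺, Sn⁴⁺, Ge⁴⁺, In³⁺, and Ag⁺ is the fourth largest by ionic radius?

In³⁺

Tabulating Z and e⁻: Ge⁴⁺: 28 e⁻, Z=32, Sn⁴⁺: 46 e⁻, Z=50, In³⁺: 46 e⁻, Z=49, Cd²⁺: 46 e⁻, Z=48, Ag⁺: 46 e⁻, Z=47, Au⁺: 78 e⁻, Z=79. Ge⁴⁺ < Sn⁴⁺ (same group, period 4 vs 5); Sn⁴⁺ < In³⁺ (isoelectronic, higher Z=50 is smaller); In³⁺ < Cd²⁺ (both 46 e⁻, Z=49>48); Cd²⁺ < Ag⁺ (isoelectronic, higher Z=48 is smaller); Ag⁺ < Au⁺ (same group, period 5 vs 6).
That gives Ge⁴⁺ < Sn⁴⁺ < In³⁺ < Cd²⁺ < Ag⁺ < Au⁺. From the largest end, number 4 is In³⁺.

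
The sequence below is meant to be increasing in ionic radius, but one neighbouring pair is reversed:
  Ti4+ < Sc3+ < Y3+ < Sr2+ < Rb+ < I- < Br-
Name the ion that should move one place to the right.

I-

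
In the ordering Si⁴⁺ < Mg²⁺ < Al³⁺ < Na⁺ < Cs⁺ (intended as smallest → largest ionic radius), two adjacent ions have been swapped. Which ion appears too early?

Check each adjacent pair. Mg²⁺ and Al³⁺ are reversed: both have 10 electrons but Z(Al)=13 > Z(Mg)=12, so Al³⁺ should be the smaller of the two. No other neighbouring pair contradicts the periodic trends, so Mg²⁺ is the ion listed too early.

Mg²⁺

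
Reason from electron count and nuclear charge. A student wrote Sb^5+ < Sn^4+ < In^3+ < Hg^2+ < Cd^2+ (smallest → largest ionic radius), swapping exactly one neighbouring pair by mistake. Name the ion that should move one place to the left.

Cd^2+

The pair Hg^2+, Cd^2+ is the wrong way round — same group and charge — period 5 sits above period 6, so Cd^2+ is smaller. All other adjacent pairs agree with periodic trends, so Cd^2+ is the misplaced ion.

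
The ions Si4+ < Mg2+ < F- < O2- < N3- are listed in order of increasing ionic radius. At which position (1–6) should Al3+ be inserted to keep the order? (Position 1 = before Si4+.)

All of these have 10 electrons (isoelectronic). With the same electron cloud, the ion with the most protons pulls it in tightest. Nuclear charges: Si4+ (Z=14), Al3+ (Z=13), Mg2+ (Z=12), F- (Z=9), O2- (Z=8), N3- (Z=7). Highest Z is smallest.
With Al3+ included the full order is Si4+ < Al3+ < Mg2+ < F- < O2- < N3-, so it takes position 2.

2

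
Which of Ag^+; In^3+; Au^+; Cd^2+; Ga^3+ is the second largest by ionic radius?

First list Z and electron count for each: Ga^3+ (Z=31, 28 e⁻), In^3+ (Z=49, 46 e⁻), Cd^2+ (Z=48, 46 e⁻), Ag^+ (Z=47, 46 e⁻), Au^+ (Z=79, 78 e⁻). Ga^3+ < In^3+ (same group, period 4 vs 5); In^3+ < Cd^2+ (both 46 e⁻, Z=49>48); Cd^2+ < Ag^+ (isoelectronic, higher Z=48 is smaller); Ag^+ < Au^+ (same group, period 5 vs 6).
Ordering: Ga^3+ < In^3+ < Cd^2+ < Ag^+ < Au^+. The second largest is Ag^+.

Ag^+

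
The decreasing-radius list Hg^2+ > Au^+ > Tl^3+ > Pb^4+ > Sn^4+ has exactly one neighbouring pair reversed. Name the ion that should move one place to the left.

Au^+

The pair Hg^2+, Au^+ is the wrong way round — they are isoelectronic (78 e⁻) and Hg has more protons than Au (80 vs 79), making Hg^2+ smaller. All other adjacent pairs agree with periodic trends, so Au^+ is the misplaced ion.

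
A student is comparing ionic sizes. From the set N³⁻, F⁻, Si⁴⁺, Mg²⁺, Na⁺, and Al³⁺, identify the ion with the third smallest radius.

Mg²⁺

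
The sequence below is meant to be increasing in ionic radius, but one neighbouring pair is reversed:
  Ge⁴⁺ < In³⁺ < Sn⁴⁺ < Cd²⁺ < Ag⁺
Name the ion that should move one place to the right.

Compare adjacent ions: both have 46 electrons but Z(Sn)=50 > Z(In)=49, so Sn⁴⁺ should be the smaller of the two — yet in this increasing list In³⁺ sits before Sn⁴⁺. Nothing else is reversed, so In³⁺ should move one place to the right.

In³⁺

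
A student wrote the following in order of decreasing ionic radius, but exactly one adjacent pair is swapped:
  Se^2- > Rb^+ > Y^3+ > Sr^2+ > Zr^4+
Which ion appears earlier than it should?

Compare adjacent ions: Y^3+ and Sr^2+ share 36 electrons; the higher nuclear charge on Y (Z=39) contracts it more, so Y^3+ < Sr^2+ — yet in this decreasing list Y^3+ sits before Sr^2+. Nothing else is reversed, so Y^3+ should move one place to the right.

Y^3+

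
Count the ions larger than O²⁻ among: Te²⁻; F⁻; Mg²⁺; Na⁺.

First list Z and electron count for each: Mg²⁺ has 10 e⁻ (Z=12), Na⁺ has 10 e⁻ (Z=11), F⁻ has 10 e⁻ (Z=9), O²⁻ has 10 e⁻ (Z=8), Te²⁻ has 54 e⁻ (Z=52). Mg²⁺ < Na⁺ (both 10 e⁻, Z=12>11); Na⁺ < F⁻ (isoelectronic, higher Z=11 is smaller); F⁻ < O²⁻ (both 10 e⁻, Z=9>8); O²⁻ < Te²⁻ (same group, period 2 vs 5).
Placing each against O²⁻: smaller — Mg²⁺, Na⁺, F⁻; larger — Te²⁻. That's 1.

1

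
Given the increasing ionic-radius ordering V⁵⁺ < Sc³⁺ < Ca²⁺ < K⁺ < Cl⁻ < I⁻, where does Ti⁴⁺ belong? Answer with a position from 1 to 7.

First list Z and electron count for each: V⁵⁺ (Z=23, 18 e⁻), Ti⁴⁺ (Z=22, 18 e⁻), Sc³⁺ (Z=21, 18 e⁻), Ca²⁺ (Z=20, 18 e⁻), K⁺ (Z=19, 18 e⁻), Cl⁻ (Z=17, 18 e⁻), I⁻ (Z=53, 54 e⁻). V⁵⁺ < Ti⁴⁺ (both 18 e⁻, Z=23>22); Ti⁴⁺ < Sc³⁺ (isoelectronic, higher Z=22 is smaller); Sc³⁺ < Ca²⁺ (both 18 e⁻, Z=21>20); Ca²⁺ < K⁺ (both 18 e⁻, Z=20>19); K⁺ < Cl⁻ (isoelectronic, higher Z=19 is smaller); Cl⁻ < I⁻ (same group, period 3 vs 5).
Merged order: V⁵⁺ < Ti⁴⁺ < Sc³⁺ < Ca²⁺ < K⁺ < Cl⁻ < I⁻ — Ti⁴⁺ is number 2.

2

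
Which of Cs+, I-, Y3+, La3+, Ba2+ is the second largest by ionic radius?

Work out protons and electrons: Y3+ has 36 e⁻ (Z=39), La3+ has 54 e⁻ (Z=57), Ba2+ has 54 e⁻ (Z=56), Cs+ has 54 e⁻ (Z=55), I- has 54 e⁻ (Z=53). Y3+ < La3+ (same group, period 5 vs 6); La3+ < Ba2+ (isoelectronic, higher Z=57 is smaller); Ba2+ < Cs+ (both 54 e⁻, Z=56>55); Cs+ < I- (both 54 e⁻, Z=55>53).
Ordering: Y3+ < La3+ < Ba2+ < Cs+ < I-. The second largest is Cs+.

Cs+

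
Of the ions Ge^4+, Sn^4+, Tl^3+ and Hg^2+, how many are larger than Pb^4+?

2

Work out protons and electrons: Ge^4+ has 28 e⁻ (Z=32), Sn^4+ has 46 e⁻ (Z=50), Pb^4+ has 78 e⁻ (Z=82), Tl^3+ has 78 e⁻ (Z=81), Hg^2+ has 78 e⁻ (Z=80). Ge^4+ < Sn^4+ (same group, 1 shell fewer); Sn^4+ < Pb^4+ (same group, 1 shell fewer); Pb^4+ < Tl^3+ (both 78 e⁻, Z=82>81); Tl^3+ < Hg^2+ (isoelectronic, higher Z=81 is smaller).
Ordering all of them (including Pb^4+) by radius gives Ge^4+ < Sn^4+ < Pb^4+ < Tl^3+ < Hg^2+. That's 2.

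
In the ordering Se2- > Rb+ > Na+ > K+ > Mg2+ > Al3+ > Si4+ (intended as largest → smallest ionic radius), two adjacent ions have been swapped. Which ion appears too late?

Scanning neighbour by neighbour, only Na+/K+ violates a trend: Na+ and K+ are in one column with the same charge; the lighter period-3 ion has one fewer shell and is smaller. That makes K+ the one sitting a position late relative to where it belongs.

K+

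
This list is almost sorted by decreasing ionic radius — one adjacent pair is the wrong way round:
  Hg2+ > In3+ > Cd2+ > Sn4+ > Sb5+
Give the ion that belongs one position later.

In3+

Compare adjacent ions: both have 46 electrons but Z(In)=49 > Z(Cd)=48, so In3+ should be the smaller of the two — yet in this decreasing list In3+ sits before Cd2+. Nothing else is reversed, so In3+ should move one place to the right.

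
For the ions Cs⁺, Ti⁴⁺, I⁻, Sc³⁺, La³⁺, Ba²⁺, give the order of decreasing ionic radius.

Work out protons and electrons: Ti⁴⁺ (Z=22, 18 e⁻), Sc³⁺ (Z=21, 18 e⁻), La³⁺ (Z=57, 54 e⁻), Ba²⁺ (Z=56, 54 e⁻), Cs⁺ (Z=55, 54 e⁻), I⁻ (Z=53, 54 e⁻). Ti⁴⁺ < Sc³⁺ (isoelectronic, higher Z=22 is smaller); Sc³⁺ < La³⁺ (same group, 2 shells fewer); La³⁺ < Ba²⁺ (isoelectronic, higher Z=57 is smaller); Ba²⁺ < Cs⁺ (both 54 e⁻, Z=56>55); Cs⁺ < I⁻ (both 54 e⁻, Z=55>53).

I⁻ > Cs⁺ > Ba²⁺ > La³⁺ > Sc³⁺ > Ti⁴⁺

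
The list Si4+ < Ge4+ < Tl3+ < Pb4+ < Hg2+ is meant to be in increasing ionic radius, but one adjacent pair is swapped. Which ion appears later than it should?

Check each adjacent pair. Tl3+ and Pb4+ are reversed: Pb4+ and Tl3+ share 78 electrons; the higher nuclear charge on Pb (Z=82) contracts it more, so Pb4+ < Tl3+. No other neighbouring pair contradicts the periodic trends, so Pb4+ is the ion listed too late.

Pb4+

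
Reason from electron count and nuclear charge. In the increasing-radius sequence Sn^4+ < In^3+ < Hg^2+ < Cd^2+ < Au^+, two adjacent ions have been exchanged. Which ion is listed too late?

Cd^2+

Compare adjacent ions: Cd^2+ and Hg^2+ are in one column with the same charge; the lighter period-5 ion has one fewer shell and is smaller — yet in this increasing list Hg^2+ sits before Cd^2+. Nothing else is reversed, so Cd^2+ should move one place to the left.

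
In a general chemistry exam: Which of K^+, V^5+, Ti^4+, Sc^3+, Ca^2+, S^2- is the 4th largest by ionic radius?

Sc^3+

These species are isoelectronic with 18 electrons. The only difference is the number of protons: V^5+ (Z=23), Ti^4+ (Z=22), Sc^3+ (Z=21), Ca^2+ (Z=20), K^+ (Z=19), S^2- (Z=16). The strongest nuclear pull (V^5+) gives the smallest ion.
Full ascending order: V^5+ < Ti^4+ < Sc^3+ < Ca^2+ < K^+ < S^2-. Counting from the largest, position 4 is Sc^3+.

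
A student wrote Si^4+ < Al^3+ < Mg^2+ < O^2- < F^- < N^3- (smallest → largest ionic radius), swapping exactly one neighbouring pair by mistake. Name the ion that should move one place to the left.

F^-

Compare adjacent ions: both have 10 electrons but Z(F)=9 > Z(O)=8, so F^- should be the smaller of the two — yet in this increasing list O^2- sits before F^-. Nothing else is reversed, so F^- should move one place to the left.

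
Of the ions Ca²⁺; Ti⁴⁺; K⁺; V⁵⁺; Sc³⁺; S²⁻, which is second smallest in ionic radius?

Ti⁴⁺

All of these have 18 electrons (isoelectronic). With the same electron cloud, the ion with the most protons pulls it in tightest. Nuclear charges: V⁵⁺ (Z=23), Ti⁴⁺ (Z=22), Sc³⁺ (Z=21), Ca²⁺ (Z=20), K⁺ (Z=19), S²⁻ (Z=16). Highest Z is smallest.
That gives V⁵⁺ < Ti⁴⁺ < Sc³⁺ < Ca²⁺ < K⁺ < S²⁻. From the smallest end, number 2 is Ti⁴⁺.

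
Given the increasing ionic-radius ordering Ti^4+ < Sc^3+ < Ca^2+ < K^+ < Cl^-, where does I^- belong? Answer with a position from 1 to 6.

Ti^4+ has 18 e⁻ (Z=22), Sc^3+ has 18 e⁻ (Z=21), Ca^2+ has 18 e⁻ (Z=20), K^+ has 18 e⁻ (Z=19), Cl^- has 18 e⁻ (Z=17), I^- has 54 e⁻ (Z=53). Ti^4+ < Sc^3+ (isoelectronic, higher Z=22 is smaller); Sc^3+ < Ca^2+ (both 18 e⁻, Z=21>20); Ca^2+ < K^+ (isoelectronic, higher Z=20 is smaller); K^+ < Cl^- (both 18 e⁻, Z=19>17); Cl^- < I^- (same group, 2 shells fewer).
Merged order: Ti^4+ < Sc^3+ < Ca^2+ < K^+ < Cl^- < I^- — I^- is number 6.

6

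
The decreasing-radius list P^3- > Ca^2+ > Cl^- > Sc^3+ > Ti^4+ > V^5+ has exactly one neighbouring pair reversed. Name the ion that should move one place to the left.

Cl^-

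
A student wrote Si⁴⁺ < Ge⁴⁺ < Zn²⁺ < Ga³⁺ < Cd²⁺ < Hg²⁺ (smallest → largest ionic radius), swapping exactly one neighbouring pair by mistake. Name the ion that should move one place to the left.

Ga³⁺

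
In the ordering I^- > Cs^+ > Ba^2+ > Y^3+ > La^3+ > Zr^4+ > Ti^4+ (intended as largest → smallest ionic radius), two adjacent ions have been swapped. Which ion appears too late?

La^3+

The pair Y^3+, La^3+ is the wrong way round — Y^3+ and La^3+ are in one column with the same charge; the lighter period-5 ion has one fewer shell and is smaller. All other adjacent pairs agree with periodic trends, so La^3+ is the misplaced ion.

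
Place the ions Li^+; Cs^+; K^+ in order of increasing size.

Li^+ < K^+ < Cs^+

All are in the same group with charge +1. Radius grows down the group as n (the outermost shell) increases.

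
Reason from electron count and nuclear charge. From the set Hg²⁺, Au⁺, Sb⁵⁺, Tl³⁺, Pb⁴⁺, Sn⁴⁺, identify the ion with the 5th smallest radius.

Hg²⁺

Tabulating Z and e⁻: Sb⁵⁺ (Z=51, 46 e⁻), Sn⁴⁺ (Z=50, 46 e⁻), Pb⁴⁺ (Z=82, 78 e⁻), Tl³⁺ (Z=81, 78 e⁻), Hg²⁺ (Z=80, 78 e⁻), Au⁺ (Z=79, 78 e⁻). Sb⁵⁺ < Sn⁴⁺ (isoelectronic, higher Z=51 is smaller); Sn⁴⁺ < Pb⁴⁺ (same group, 1 shell fewer); Pb⁴⁺ < Tl³⁺ (isoelectronic, higher Z=82 is smaller); Tl³⁺ < Hg²⁺ (both 78 e⁻, Z=81>80); Hg²⁺ < Au⁺ (isoelectronic, higher Z=80 is smaller).
Ordering: Sb⁵⁺ < Sn⁴⁺ < Pb⁴⁺ < Tl³⁺ < Hg²⁺ < Au⁺. The 5th smallest is Hg²⁺.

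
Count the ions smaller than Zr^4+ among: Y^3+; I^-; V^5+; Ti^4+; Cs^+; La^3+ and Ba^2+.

2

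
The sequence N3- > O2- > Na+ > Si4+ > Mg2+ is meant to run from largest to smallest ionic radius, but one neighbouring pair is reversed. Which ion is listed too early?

Check each adjacent pair. Si4+ and Mg2+ are reversed: Si4+ and Mg2+ share 10 electrons; the higher nuclear charge on Si (Z=14) contracts it more, so Si4+ < Mg2+. No other neighbouring pair contradicts the periodic trends, so Si4+ is the ion listed too early.

Si4+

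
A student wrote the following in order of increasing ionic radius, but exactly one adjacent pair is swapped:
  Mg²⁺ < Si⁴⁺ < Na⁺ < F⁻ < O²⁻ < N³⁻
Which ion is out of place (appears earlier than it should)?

Mg²⁺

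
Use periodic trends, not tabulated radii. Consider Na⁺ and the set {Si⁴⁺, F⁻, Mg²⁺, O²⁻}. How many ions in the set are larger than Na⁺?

2

All of these have 10 electrons (isoelectronic). With the same electron cloud, the ion with the most protons pulls it in tightest. Nuclear charges: Si⁴⁺ (Z=14), Mg²⁺ (Z=12), Na⁺ (Z=11), F⁻ (Z=9), O²⁻ (Z=8). Highest Z is smallest.
Placing each against Na⁺: smaller — Si⁴⁺, Mg²⁺; larger — F⁻, O²⁻. So 2 are larger.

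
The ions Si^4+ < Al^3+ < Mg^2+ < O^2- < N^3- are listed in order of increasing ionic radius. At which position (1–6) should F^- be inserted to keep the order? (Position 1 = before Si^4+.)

4

These species are isoelectronic with 10 electrons. The only difference is the number of protons: Si^4+ (Z=14), Al^3+ (Z=13), Mg^2+ (Z=12), F^- (Z=9), O^2- (Z=8), N^3- (Z=7). The strongest nuclear pull (Si^4+) gives the smallest ion.
Putting F^- in gives Si^4+ < Al^3+ < Mg^2+ < F^- < O^2- < N^3-; it lands at slot 4.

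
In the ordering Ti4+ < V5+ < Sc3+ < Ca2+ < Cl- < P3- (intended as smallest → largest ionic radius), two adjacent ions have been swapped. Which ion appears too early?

Check each adjacent pair. Ti4+ and V5+ are reversed: both have 18 electrons but Z(V)=23 > Z(Ti)=22, so V5+ should be the smaller of the two. No other neighbouring pair contradicts the periodic trends, so Ti4+ is the ion listed too early.

Ti4+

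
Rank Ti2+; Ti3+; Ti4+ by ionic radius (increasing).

Ti4+ < Ti3+ < Ti2+

Same element, different charge: the more highly charged cation has fewer electrons and a greater effective nuclear charge per electron, making Ti4+ the smallest.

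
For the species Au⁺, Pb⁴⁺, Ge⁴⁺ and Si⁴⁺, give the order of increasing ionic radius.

Tabulating Z and e⁻: Si⁴⁺ (Z=14, 10 e⁻), Ge⁴⁺ (Z=32, 28 e⁻), Pb⁴⁺ (Z=82, 78 e⁻), Au⁺ (Z=79, 78 e⁻). Si⁴⁺ < Ge⁴⁺ (same group, 1 shell fewer); Ge⁴⁺ < Pb⁴⁺ (same group, period 4 vs 6); Pb⁴⁺ < Au⁺ (both 78 e⁻, Z=82>79).

Si⁴⁺ < Ge⁴⁺ < Pb⁴⁺ < Au⁺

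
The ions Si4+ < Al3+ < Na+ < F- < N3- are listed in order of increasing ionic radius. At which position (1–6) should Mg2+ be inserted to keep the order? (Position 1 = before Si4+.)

Isoelectronic series (10 e⁻ each). Size is set by nuclear charge: more protons means a smaller ion. Si4+ (Z=14), Al3+ (Z=13), Mg2+ (Z=12), Na+ (Z=11), F- (Z=9), N3- (Z=7).
Putting Mg2+ in gives Si4+ < Al3+ < Mg2+ < Na+ < F- < N3-; it lands at slot 3.

3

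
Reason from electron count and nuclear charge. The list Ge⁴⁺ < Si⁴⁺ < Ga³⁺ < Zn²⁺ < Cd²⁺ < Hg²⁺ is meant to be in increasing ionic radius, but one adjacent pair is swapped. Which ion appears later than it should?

Si⁴⁺

Check each adjacent pair. Ge⁴⁺ and Si⁴⁺ are reversed: Si⁴⁺ and Ge⁴⁺ are in one column with the same charge; the lighter period-3 ion has one fewer shell and is smaller. No other neighbouring pair contradicts the periodic trends, so Si⁴⁺ is the ion listed too late.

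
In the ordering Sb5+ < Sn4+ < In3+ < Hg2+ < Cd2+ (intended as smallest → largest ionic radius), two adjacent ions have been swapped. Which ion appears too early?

Scanning neighbour by neighbour, only Hg2+/Cd2+ violates a trend: Cd2+ and Hg2+ are in one column with the same charge; the lighter period-5 ion has one fewer shell and is smaller. That makes Hg2+ the one sitting a position early relative to where it belongs.

Hg2+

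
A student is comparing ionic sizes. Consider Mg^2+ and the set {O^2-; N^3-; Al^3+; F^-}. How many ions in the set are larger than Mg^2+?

Isoelectronic series (10 e⁻ each). Size is set by nuclear charge: more protons means a smaller ion. Al^3+ (Z=13), Mg^2+ (Z=12), F^- (Z=9), O^2- (Z=8), N^3- (Z=7).
Overall: Al^3+ < Mg^2+ < F^- < O^2- < N^3-. Mg^2+ has 1 below it and 3 above. So 3 are larger.

3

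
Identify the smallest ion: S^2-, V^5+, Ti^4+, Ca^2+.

V^5+

These species are isoelectronic with 18 electrons. The only difference is the number of protons: V^5+ (Z=23), Ti^4+ (Z=22), Ca^2+ (Z=20), S^2- (Z=16). The strongest nuclear pull (V^5+) gives the smallest ion.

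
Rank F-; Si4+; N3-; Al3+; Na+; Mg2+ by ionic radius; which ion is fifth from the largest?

Isoelectronic series (10 e⁻ each). Size is set by nuclear charge: more protons means a smaller ion. Si4+ (Z=14), Al3+ (Z=13), Mg2+ (Z=12), Na+ (Z=11), F- (Z=9), N3- (Z=7).
Full ascending order: Si4+ < Al3+ < Mg2+ < Na+ < F- < N3-. Counting from the largest, position 5 is Al3+.

Al3+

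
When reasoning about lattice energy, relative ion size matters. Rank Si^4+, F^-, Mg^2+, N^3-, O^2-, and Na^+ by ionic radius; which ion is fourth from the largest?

Na^+

Isoelectronic series (10 e⁻ each). Size is set by nuclear charge: more protons means a smaller ion. Si^4+ (Z=14), Mg^2+ (Z=12), Na^+ (Z=11), F^- (Z=9), O^2- (Z=8), N^3- (Z=7).
Full ascending order: Si^4+ < Mg^2+ < Na^+ < F^- < O^2- < N^3-. Counting from the largest, position 4 is Na^+.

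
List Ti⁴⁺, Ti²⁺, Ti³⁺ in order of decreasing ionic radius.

Ti²⁺ > Ti³⁺ > Ti⁴⁺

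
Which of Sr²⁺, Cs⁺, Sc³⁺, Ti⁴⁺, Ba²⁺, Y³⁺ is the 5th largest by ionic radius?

Tabulating Z and e⁻: Ti⁴⁺: 18 e⁻, Z=22, Sc³⁺: 18 e⁻, Z=21, Y³⁺: 36 e⁻, Z=39, Sr²⁺: 36 e⁻, Z=38, Ba²⁺: 54 e⁻, Z=56, Cs⁺: 54 e⁻, Z=55. Ti⁴⁺ < Sc³⁺ (both 18 e⁻, Z=22>21); Sc³⁺ < Y³⁺ (same group, period 4 vs 5); Y³⁺ < Sr²⁺ (isoelectronic, higher Z=39 is smaller); Sr²⁺ < Ba²⁺ (same group, period 5 vs 6); Ba²⁺ < Cs⁺ (both 54 e⁻, Z=56>55).
So the order is Ti⁴⁺ < Sc³⁺ < Y³⁺ < Sr²⁺ < Ba²⁺ < Cs⁺; the 5th-largest ion is Sc³⁺.

Sc³⁺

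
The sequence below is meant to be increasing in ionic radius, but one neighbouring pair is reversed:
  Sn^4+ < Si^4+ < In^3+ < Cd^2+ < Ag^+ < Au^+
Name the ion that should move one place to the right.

The pair Sn^4+, Si^4+ is the wrong way round — same group and charge — period 3 sits above period 5, so Si^4+ is smaller. All other adjacent pairs agree with periodic trends, so Sn^4+ is the misplaced ion.

Sn^4+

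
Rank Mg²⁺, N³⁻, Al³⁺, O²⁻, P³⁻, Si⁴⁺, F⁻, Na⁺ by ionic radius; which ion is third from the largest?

O²⁻

Si⁴⁺: 10 e⁻, Z=14, Al³⁺: 10 e⁻, Z=13, Mg²⁺: 10 e⁻, Z=12, Na⁺: 10 e⁻, Z=11, F⁻: 10 e⁻, Z=9, O²⁻: 10 e⁻, Z=8, N³⁻: 10 e⁻, Z=7, P³⁻: 18 e⁻, Z=15. Si⁴⁺ < Al³⁺ (both 10 e⁻, Z=14>13); Al³⁺ < Mg²⁺ (isoelectronic, higher Z=13 is smaller); Mg²⁺ < Na⁺ (isoelectronic, higher Z=12 is smaller); Na⁺ < F⁻ (isoelectronic, higher Z=11 is smaller); F⁻ < O²⁻ (both 10 e⁻, Z=9>8); O²⁻ < N³⁻ (isoelectronic, higher Z=8 is smaller); N³⁻ < P³⁻ (same group, period 2 vs 3).
That gives Si⁴⁺ < Al³⁺ < Mg²⁺ < Na⁺ < F⁻ < O²⁻ < N³⁻ < P³⁻. From the largest end, number 3 is O²⁻.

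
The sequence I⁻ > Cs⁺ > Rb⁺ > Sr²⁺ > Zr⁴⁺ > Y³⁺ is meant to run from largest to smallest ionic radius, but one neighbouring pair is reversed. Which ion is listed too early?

Zr⁴⁺

Check each adjacent pair. Zr⁴⁺ and Y³⁺ are reversed: Zr⁴⁺ and Y³⁺ share 36 electrons; the higher nuclear charge on Zr (Z=40) contracts it more, so Zr⁴⁺ < Y³⁺. No other neighbouring pair contradicts the periodic trends, so Zr⁴⁺ is the ion listed too early.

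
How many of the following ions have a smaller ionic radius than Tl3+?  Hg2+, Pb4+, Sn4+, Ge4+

3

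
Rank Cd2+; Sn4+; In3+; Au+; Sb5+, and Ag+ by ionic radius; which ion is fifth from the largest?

Sb5+: 46 e⁻, Z=51, Sn4+: 46 e⁻, Z=50, In3+: 46 e⁻, Z=49, Cd2+: 46 e⁻, Z=48, Ag+: 46 e⁻, Z=47, Au+: 78 e⁻, Z=79. Sb5+ < Sn4+ (both 46 e⁻, Z=51>50); Sn4+ < In3+ (both 46 e⁻, Z=50>49); In3+ < Cd2+ (both 46 e⁻, Z=49>48); Cd2+ < Ag+ (both 46 e⁻, Z=48>47); Ag+ < Au+ (same group, period 5 vs 6).
Ordering: Sb5+ < Sn4+ < In3+ < Cd2+ < Ag+ < Au+. The fifth largest is Sn4+.

Sn4+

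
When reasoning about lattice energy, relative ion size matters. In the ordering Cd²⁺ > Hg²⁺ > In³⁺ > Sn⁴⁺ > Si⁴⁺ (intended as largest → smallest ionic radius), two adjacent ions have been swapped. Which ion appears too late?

Hg²⁺

Check each adjacent pair. Cd²⁺ and Hg²⁺ are reversed: Cd²⁺ and Hg²⁺ are in one column with the same charge; the lighter period-5 ion has one fewer shell and is smaller. No other neighbouring pair contradicts the periodic trends, so Hg²⁺ is the ion listed too late.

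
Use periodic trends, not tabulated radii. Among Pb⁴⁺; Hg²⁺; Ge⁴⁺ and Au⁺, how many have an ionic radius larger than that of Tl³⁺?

Electron counts and nuclear charges: Ge⁴⁺ (Z=32, 28 e⁻), Pb⁴⁺ (Z=82, 78 e⁻), Tl³⁺ (Z=81, 78 e⁻), Hg²⁺ (Z=80, 78 e⁻), Au⁺ (Z=79, 78 e⁻). Ge⁴⁺ < Pb⁴⁺ (same group, period 4 vs 6); Pb⁴⁺ < Tl³⁺ (isoelectronic, higher Z=82 is smaller); Tl³⁺ < Hg²⁺ (both 78 e⁻, Z=81>80); Hg²⁺ < Au⁺ (both 78 e⁻, Z=80>79).
Overall: Ge⁴⁺ < Pb⁴⁺ < Tl³⁺ < Hg²⁺ < Au⁺. Tl³⁺ has 2 below it and 2 above. So 2 are larger.

2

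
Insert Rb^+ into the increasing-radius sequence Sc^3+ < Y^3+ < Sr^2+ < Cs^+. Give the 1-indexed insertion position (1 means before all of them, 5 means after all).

4

First list Z and electron count for each: Sc^3+ has 18 e⁻ (Z=21), Y^3+ has 36 e⁻ (Z=39), Sr^2+ has 36 e⁻ (Z=38), Rb^+ has 36 e⁻ (Z=37), Cs^+ has 54 e⁻ (Z=55). Sc^3+ < Y^3+ (same group, 1 shell fewer); Y^3+ < Sr^2+ (isoelectronic, higher Z=39 is smaller); Sr^2+ < Rb^+ (isoelectronic, higher Z=38 is smaller); Rb^+ < Cs^+ (same group, period 5 vs 6).
Merged order: Sc^3+ < Y^3+ < Sr^2+ < Rb^+ < Cs^+ — Rb^+ is number 4.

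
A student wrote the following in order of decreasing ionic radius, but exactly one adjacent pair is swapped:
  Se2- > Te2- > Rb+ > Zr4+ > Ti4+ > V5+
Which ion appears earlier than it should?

Scanning neighbour by neighbour, only Se2-/Te2- violates a trend: both in group 16 with the same charge; Se2- (period 4) has the smaller radius. That makes Se2- the one sitting a position early relative to where it belongs.

Se2-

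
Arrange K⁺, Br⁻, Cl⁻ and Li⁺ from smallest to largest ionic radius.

Li⁺ < K⁺ < Cl⁻ < Br⁻

Work out protons and electrons: Li⁺ has 2 e⁻ (Z=3), K⁺ has 18 e⁻ (Z=19), Cl⁻ has 18 e⁻ (Z=17), Br⁻ has 36 e⁻ (Z=35). Li⁺ < K⁺ (same group, 2 shells fewer); K⁺ < Cl⁻ (isoelectronic, higher Z=19 is smaller); Cl⁻ < Br⁻ (same group, period 3 vs 4).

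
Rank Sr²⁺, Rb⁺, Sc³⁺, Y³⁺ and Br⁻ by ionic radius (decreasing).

Br⁻ > Rb⁺ > Sr²⁺ > Y³⁺ > Sc³⁺

Sc³⁺ has 18 e⁻ (Z=21), Y³⁺ has 36 e⁻ (Z=39), Sr²⁺ has 36 e⁻ (Z=38), Rb⁺ has 36 e⁻ (Z=37), Br⁻ has 36 e⁻ (Z=35). Sc³⁺ < Y³⁺ (same group, 1 shell fewer); Y³⁺ < Sr²⁺ (isoelectronic, higher Z=39 is smaller); Sr²⁺ < Rb⁺ (isoelectronic, higher Z=38 is smaller); Rb⁺ < Br⁻ (isoelectronic, higher Z=37 is smaller).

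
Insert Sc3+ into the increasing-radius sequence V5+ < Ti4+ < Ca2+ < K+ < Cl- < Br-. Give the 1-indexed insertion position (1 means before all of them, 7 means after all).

3

Tabulating Z and e⁻: V5+: 18 e⁻, Z=23, Ti4+: 18 e⁻, Z=22, Sc3+: 18 e⁻, Z=21, Ca2+: 18 e⁻, Z=20, K+: 18 e⁻, Z=19, Cl-: 18 e⁻, Z=17, Br-: 36 e⁻, Z=35. V5+ < Ti4+ (isoelectronic, higher Z=23 is smaller); Ti4+ < Sc3+ (isoelectronic, higher Z=22 is smaller); Sc3+ < Ca2+ (isoelectronic, higher Z=21 is smaller); Ca2+ < K+ (isoelectronic, higher Z=20 is smaller); K+ < Cl- (both 18 e⁻, Z=19>17); Cl- < Br- (same group, period 3 vs 4).
Putting Sc3+ in gives V5+ < Ti4+ < Sc3+ < Ca2+ < K+ < Cl- < Br-; it lands at slot 3.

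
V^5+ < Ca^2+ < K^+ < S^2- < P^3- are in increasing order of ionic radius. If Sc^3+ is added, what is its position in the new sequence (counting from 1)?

2

Each ion has 18 electrons. The ranking follows nuclear charge in reverse — greater Z gives a smaller radius. V^5+ (Z=23), Sc^3+ (Z=21), Ca^2+ (Z=20), K^+ (Z=19), S^2- (Z=16), P^3- (Z=15).
Merged order: V^5+ < Sc^3+ < Ca^2+ < K^+ < S^2- < P^3- — Sc^3+ is number 2.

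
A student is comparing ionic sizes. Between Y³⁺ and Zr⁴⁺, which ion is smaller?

Each ion has 36 electrons. The ranking follows nuclear charge in reverse — greater Z gives a smaller radius. Zr⁴⁺ (Z=40), Y³⁺ (Z=39).

Zr⁴⁺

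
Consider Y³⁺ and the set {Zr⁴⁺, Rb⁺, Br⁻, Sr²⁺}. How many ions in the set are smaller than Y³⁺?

1

Isoelectronic series (36 e⁻ each). Size is set by nuclear charge: more protons means a smaller ion. Zr⁴⁺ (Z=40), Y³⁺ (Z=39), Sr²⁺ (Z=38), Rb⁺ (Z=37), Br⁻ (Z=35).
Placing each against Y³⁺: smaller — Zr⁴⁺; larger — Sr²⁺, Rb⁺, Br⁻. Count: 1.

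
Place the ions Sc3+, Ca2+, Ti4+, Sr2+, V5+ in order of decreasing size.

Sr2+ > Ca2+ > Sc3+ > Ti4+ > V5+

Tabulating Z and e⁻: V5+ (Z=23, 18 e⁻), Ti4+ (Z=22, 18 e⁻), Sc3+ (Z=21, 18 e⁻), Ca2+ (Z=20, 18 e⁻), Sr2+ (Z=38, 36 e⁻). V5+ < Ti4+ (both 18 e⁻, Z=23>22); Ti4+ < Sc3+ (both 18 e⁻, Z=22>21); Sc3+ < Ca2+ (isoelectronic, higher Z=21 is smaller); Ca2+ < Sr2+ (same group, period 4 vs 5).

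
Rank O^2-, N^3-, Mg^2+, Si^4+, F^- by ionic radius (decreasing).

Isoelectronic series (10 e⁻ each). Size is set by nuclear charge: more protons means a smaller ion. Si^4+ (Z=14), Mg^2+ (Z=12), F^- (Z=9), O^2- (Z=8), N^3- (Z=7).

N^3- > O^2- > F^- > Mg^2+ > Si^4+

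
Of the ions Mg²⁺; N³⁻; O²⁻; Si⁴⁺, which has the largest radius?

N³⁻

Isoelectronic series (10 e⁻ each). Size is set by nuclear charge: more protons means a smaller ion. Si⁴⁺ (Z=14), Mg²⁺ (Z=12), O²⁻ (Z=8), N³⁻ (Z=7).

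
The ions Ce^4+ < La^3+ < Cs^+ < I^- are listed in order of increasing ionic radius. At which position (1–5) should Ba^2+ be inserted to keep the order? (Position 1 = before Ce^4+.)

Each ion has 54 electrons. The ranking follows nuclear charge in reverse — greater Z gives a smaller radius. Ce^4+ (Z=58), La^3+ (Z=57), Ba^2+ (Z=56), Cs^+ (Z=55), I^- (Z=53).
Merged order: Ce^4+ < La^3+ < Ba^2+ < Cs^+ < I^- — Ba^2+ is number 3.

3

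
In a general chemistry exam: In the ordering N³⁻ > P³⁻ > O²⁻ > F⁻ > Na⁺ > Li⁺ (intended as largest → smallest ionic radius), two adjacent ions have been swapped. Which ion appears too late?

The pair N³⁻, P³⁻ is the wrong way round — N³⁻ and P³⁻ are in one column with the same charge; the lighter period-2 ion has one fewer shell and is smaller. All other adjacent pairs agree with periodic trends, so P³⁻ is the misplaced ion.

P³⁻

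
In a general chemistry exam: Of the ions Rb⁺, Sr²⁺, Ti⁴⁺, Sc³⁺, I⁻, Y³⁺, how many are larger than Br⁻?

Work out protons and electrons: Ti⁴⁺ (Z=22, 18 e⁻), Sc³⁺ (Z=21, 18 e⁻), Y³⁺ (Z=39, 36 e⁻), Sr²⁺ (Z=38, 36 e⁻), Rb⁺ (Z=37, 36 e⁻), Br⁻ (Z=35, 36 e⁻), I⁻ (Z=53, 54 e⁻). Ti⁴⁺ < Sc³⁺ (isoelectronic, higher Z=22 is smaller); Sc³⁺ < Y³⁺ (same group, period 4 vs 5); Y³⁺ < Sr²⁺ (isoelectronic, higher Z=39 is smaller); Sr²⁺ < Rb⁺ (isoelectronic, higher Z=38 is smaller); Rb⁺ < Br⁻ (both 36 e⁻, Z=37>35); Br⁻ < I⁻ (same group, 1 shell fewer).
Ordering all of them (including Br⁻) by radius gives Ti⁴⁺ < Sc³⁺ < Y³⁺ < Sr²⁺ < Rb⁺ < Br⁻ < I⁻. Count: 1.

1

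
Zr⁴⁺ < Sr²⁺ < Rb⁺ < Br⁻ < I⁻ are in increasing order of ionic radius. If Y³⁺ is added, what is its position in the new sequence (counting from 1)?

First list Z and electron count for each: Zr⁴⁺ (Z=40, 36 e⁻), Y³⁺ (Z=39, 36 e⁻), Sr²⁺ (Z=38, 36 e⁻), Rb⁺ (Z=37, 36 e⁻), Br⁻ (Z=35, 36 e⁻), I⁻ (Z=53, 54 e⁻). Zr⁴⁺ < Y³⁺ (isoelectronic, higher Z=40 is smaller); Y³⁺ < Sr²⁺ (both 36 e⁻, Z=39>38); Sr²⁺ < Rb⁺ (isoelectronic, higher Z=38 is smaller); Rb⁺ < Br⁻ (both 36 e⁻, Z=37>35); Br⁻ < I⁻ (same group, 1 shell fewer).
Putting Y³⁺ in gives Zr⁴⁺ < Y³⁺ < Sr²⁺ < Rb⁺ < Br⁻ < I⁻; it lands at slot 2.

2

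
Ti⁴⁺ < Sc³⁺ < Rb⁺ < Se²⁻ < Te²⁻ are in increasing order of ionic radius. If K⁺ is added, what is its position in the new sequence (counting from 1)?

Tabulating Z and e⁻: Ti⁴⁺ has 18 e⁻ (Z=22), Sc³⁺ has 18 e⁻ (Z=21), K⁺ has 18 e⁻ (Z=19), Rb⁺ has 36 e⁻ (Z=37), Se²⁻ has 36 e⁻ (Z=34), Te²⁻ has 54 e⁻ (Z=52). Ti⁴⁺ < Sc³⁺ (both 18 e⁻, Z=22>21); Sc³⁺ < K⁺ (isoelectronic, higher Z=21 is smaller); K⁺ < Rb⁺ (same group, period 4 vs 5); Rb⁺ < Se²⁻ (isoelectronic, higher Z=37 is smaller); Se²⁻ < Te²⁻ (same group, 1 shell fewer).
The complete sequence is Ti⁴⁺ < Sc³⁺ < K⁺ < Rb⁺ < Se²⁻ < Te²⁻. K⁺ sits at position 3.

3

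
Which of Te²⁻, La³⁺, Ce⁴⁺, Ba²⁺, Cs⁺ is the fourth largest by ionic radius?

La³⁺

Each ion has 54 electrons. The ranking follows nuclear charge in reverse — greater Z gives a smaller radius. Ce⁴⁺ (Z=58), La³⁺ (Z=57), Ba²⁺ (Z=56), Cs⁺ (Z=55), Te²⁻ (Z=52).
Full ascending order: Ce⁴⁺ < La³⁺ < Ba²⁺ < Cs⁺ < Te²⁻. Counting from the largest, position 4 is La³⁺.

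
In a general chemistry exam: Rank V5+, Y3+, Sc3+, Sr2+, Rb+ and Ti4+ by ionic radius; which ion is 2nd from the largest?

Sr2+

First list Z and electron count for each: V5+ has 18 e⁻ (Z=23), Ti4+ has 18 e⁻ (Z=22), Sc3+ has 18 e⁻ (Z=21), Y3+ has 36 e⁻ (Z=39), Sr2+ has 36 e⁻ (Z=38), Rb+ has 36 e⁻ (Z=37). V5+ < Ti4+ (isoelectronic, higher Z=23 is smaller); Ti4+ < Sc3+ (both 18 e⁻, Z=22>21); Sc3+ < Y3+ (same group, 1 shell fewer); Y3+ < Sr2+ (both 36 e⁻, Z=39>38); Sr2+ < Rb+ (isoelectronic, higher Z=38 is smaller).
Ordering: V5+ < Ti4+ < Sc3+ < Y3+ < Sr2+ < Rb+. The 2nd largest is Sr2+.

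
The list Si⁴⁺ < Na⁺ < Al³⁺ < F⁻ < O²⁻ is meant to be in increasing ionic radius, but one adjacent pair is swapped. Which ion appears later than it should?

Al³⁺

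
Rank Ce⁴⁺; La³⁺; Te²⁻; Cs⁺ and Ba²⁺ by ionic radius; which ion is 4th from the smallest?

Cs⁺

All of these have 54 electrons (isoelectronic). With the same electron cloud, the ion with the most protons pulls it in tightest. Nuclear charges: Ce⁴⁺ (Z=58), La³⁺ (Z=57), Ba²⁺ (Z=56), Cs⁺ (Z=55), Te²⁻ (Z=52). Highest Z is smallest.
So the order is Ce⁴⁺ < La³⁺ < Ba²⁺ < Cs⁺ < Te²⁻; the 4th-smallest ion is Cs⁺.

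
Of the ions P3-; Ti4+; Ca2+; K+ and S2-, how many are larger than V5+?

All of these have 18 electrons (isoelectronic). With the same electron cloud, the ion with the most protons pulls it in tightest. Nuclear charges: V5+ (Z=23), Ti4+ (Z=22), Ca2+ (Z=20), K+ (Z=19), S2- (Z=16), P3- (Z=15). Highest Z is smallest.
Relative to V5+, the ions that are larger are Ti4+, Ca2+, K+, S2-, P3-. Count: 5.

5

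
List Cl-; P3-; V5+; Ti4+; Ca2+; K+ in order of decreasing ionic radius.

P3- > Cl- > K+ > Ca2+ > Ti4+ > V5+

Each ion has 18 electrons. The ranking follows nuclear charge in reverse — greater Z gives a smaller radius. V5+ (Z=23), Ti4+ (Z=22), Ca2+ (Z=20), K+ (Z=19), Cl- (Z=17), P3- (Z=15).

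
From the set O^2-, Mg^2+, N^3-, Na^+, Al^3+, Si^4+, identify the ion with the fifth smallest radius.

O^2-

Each ion has 10 electrons. The ranking follows nuclear charge in reverse — greater Z gives a smaller radius. Si^4+ (Z=14), Al^3+ (Z=13), Mg^2+ (Z=12), Na^+ (Z=11), O^2- (Z=8), N^3- (Z=7).
That gives Si^4+ < Al^3+ < Mg^2+ < Na^+ < O^2- < N^3-. From the smallest end, number 5 is O^2-.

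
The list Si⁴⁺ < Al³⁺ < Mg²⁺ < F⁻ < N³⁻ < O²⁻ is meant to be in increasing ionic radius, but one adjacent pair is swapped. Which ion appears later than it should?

Scanning neighbour by neighbour, only N³⁻/O²⁻ violates a trend: they are isoelectronic (10 e⁻) and O has more protons than N (8 vs 7), making O²⁻ smaller. That makes O²⁻ the one sitting a position late relative to where it belongs.

O²⁻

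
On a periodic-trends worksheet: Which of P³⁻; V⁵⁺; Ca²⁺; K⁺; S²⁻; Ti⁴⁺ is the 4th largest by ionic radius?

Ca²⁺

Isoelectronic series (18 e⁻ each). Size is set by nuclear charge: more protons means a smaller ion. V⁵⁺ (Z=23), Ti⁴⁺ (Z=22), Ca²⁺ (Z=20), K⁺ (Z=19), S²⁻ (Z=16), P³⁻ (Z=15).
So the order is V⁵⁺ < Ti⁴⁺ < Ca²⁺ < K⁺ < S²⁻ < P³⁻; the 4th-largest ion is Ca²⁺.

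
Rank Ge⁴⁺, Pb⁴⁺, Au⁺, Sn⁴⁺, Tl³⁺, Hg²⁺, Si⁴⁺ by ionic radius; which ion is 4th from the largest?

Pb⁴⁺

Tabulating Z and e⁻: Si⁴⁺: 10 e⁻, Z=14, Ge⁴⁺: 28 e⁻, Z=32, Sn⁴⁺: 46 e⁻, Z=50, Pb⁴⁺: 78 e⁻, Z=82, Tl³⁺: 78 e⁻, Z=81, Hg²⁺: 78 e⁻, Z=80, Au⁺: 78 e⁻, Z=79. Si⁴⁺ < Ge⁴⁺ (same group, 1 shell fewer); Ge⁴⁺ < Sn⁴⁺ (same group, period 4 vs 5); Sn⁴⁺ < Pb⁴⁺ (same group, 1 shell fewer); Pb⁴⁺ < Tl³⁺ (both 78 e⁻, Z=82>81); Tl³⁺ < Hg²⁺ (isoelectronic, higher Z=81 is smaller); Hg²⁺ < Au⁺ (both 78 e⁻, Z=80>79).
That gives Si⁴⁺ < Ge⁴⁺ < Sn⁴⁺ < Pb⁴⁺ < Tl³⁺ < Hg²⁺ < Au⁺. From the largest end, number 4 is Pb⁴⁺.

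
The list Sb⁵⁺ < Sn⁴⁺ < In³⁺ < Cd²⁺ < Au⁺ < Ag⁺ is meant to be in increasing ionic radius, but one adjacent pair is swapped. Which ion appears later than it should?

Ag⁺

Scanning neighbour by neighbour, only Au⁺/Ag⁺ violates a trend: Ag⁺ and Au⁺ are in one column with the same charge; the lighter period-5 ion has one fewer shell and is smaller. That makes Ag⁺ the one sitting a position late relative to where it belongs.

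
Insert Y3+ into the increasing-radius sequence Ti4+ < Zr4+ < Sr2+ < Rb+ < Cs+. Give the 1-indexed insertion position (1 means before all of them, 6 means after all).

3

Work out protons and electrons: Ti4+: 18 e⁻, Z=22, Zr4+: 36 e⁻, Z=40, Y3+: 36 e⁻, Z=39, Sr2+: 36 e⁻, Z=38, Rb+: 36 e⁻, Z=37, Cs+: 54 e⁻, Z=55. Ti4+ < Zr4+ (same group, period 4 vs 5); Zr4+ < Y3+ (both 36 e⁻, Z=40>39); Y3+ < Sr2+ (both 36 e⁻, Z=39>38); Sr2+ < Rb+ (isoelectronic, higher Z=38 is smaller); Rb+ < Cs+ (same group, period 5 vs 6).
The complete sequence is Ti4+ < Zr4+ < Y3+ < Sr2+ < Rb+ < Cs+. Y3+ sits at position 3.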